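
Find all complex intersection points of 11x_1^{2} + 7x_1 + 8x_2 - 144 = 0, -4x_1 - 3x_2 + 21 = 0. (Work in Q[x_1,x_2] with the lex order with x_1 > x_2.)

Compute a lex Gröbner basis by Buchberger's algorithm.
f_1 = 11x_1^{2} + 7x_1 + 8x_2 - 144, LT = x_1^{2}.
f_2 = -4x_1 - 3x_2 + 21, LT = x_1.

S(f_1,f_2): lcm = x_1^{2}. S = -\tfrac{3}{4}x_1x_2 + \tfrac{259}{44}x_1 + \tfrac{8}{11}x_2 - \tfrac{144}{11}.
  reduce S modulo (f_1, f_2):
  remainder \tfrac{9}{16}x_2^{2} - \tfrac{61}{8}x_2 + \tfrac{285}{16} ≠ 0; add h_3 = \tfrac{9}{16}x_2^{2} - \tfrac{61}{8}x_2 + \tfrac{285}{16} to the basis.

The other S-polynomials (S(f_1,h_3), S(f_2,h_3)) all reduce to 0 modulo the current basis, so we have a Gröbner basis.
Inter-reduce: drop elements whose leading term is divisible by another's, tail-reduce, and make monic.
Reduced Gröbner basis: {x_1 + \tfrac{3}{4}x_2 - \tfrac{21}{4}, x_2^{2} - \tfrac{122}{9}x_2 + \tfrac{95}{3}}.

The lex basis is triangular: the last element involves only x_2. Solving x_2^{2} - \tfrac{122}{9}x_2 + \tfrac{95}{3} = 0 gives x_2 ∈ {3, 95/9}; substituting each value into the earlier elements determines the remaining variables.
  x_2 = 3: the earlier basis element becomes x_1 - 3 = 0, giving x_1 = 3 — point (3, 3).
  x_2 = 95/9: the earlier basis element becomes x_1 + \tfrac{8}{3} = 0, giving x_1 = -8/3 — point (-8/3, 95/9).

{(3, 3), (-8/3, 95/9)}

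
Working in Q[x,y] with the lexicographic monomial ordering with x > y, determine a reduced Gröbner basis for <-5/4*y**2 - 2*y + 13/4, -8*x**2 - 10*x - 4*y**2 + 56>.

f_1 = -5/4*y**2 - 2*y + 13/4, LT = y**2.
f_2 = -8*x**2 - 10*x - 4*y**2 + 56, LT = x**2.

The S-polynomials (S(f_1,f_2)) all reduce to 0 modulo the current basis, so we have a Gröbner basis.

G = {x**2 + 5/4*x - 4/5*y - 57/10, y**2 + 8/5*y - 13/5}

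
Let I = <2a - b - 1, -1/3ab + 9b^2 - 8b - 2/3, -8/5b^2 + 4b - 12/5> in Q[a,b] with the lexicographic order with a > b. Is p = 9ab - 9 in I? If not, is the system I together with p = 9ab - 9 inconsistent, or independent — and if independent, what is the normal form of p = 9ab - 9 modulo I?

9ab - 9 lies in I (it reduces to 0).

First compute the reduced Gröbner basis of I by Buchberger's algorithm.
f_1 = 2a - b - 1, LT = a.
f_2 = -1/3ab + 9b^2 - 8b - 2/3, LT = ab.
f_3 = -8/5b^2 + 4b - 12/5, LT = b^2.

S(f_1,f_2): lcm = ab. S = 53/2b^2 - 49/2b - 2.
  reduce S modulo (f_1, f_2, f_3):
  remainder 167/4b - 167/4 ≠ 0; add h_4 = 167/4b - 167/4 to the basis.

The other S-polynomials (S(f_1,f_3), S(f_2,f_3), S(f_1,h_4), S(f_2,h_4), S(f_3,h_4)) all reduce to 0 modulo the current basis, so we have a Gröbner basis.
Inter-reduce: drop elements whose leading term is divisible by another's, tail-reduce, and make monic.
Reduced Gröbner basis: {a - 1, b - 1}.
Label its elements g_1 = a - 1, g_2 = b - 1.

Reduce p = 9ab - 9 modulo G:
  leading term ab: subtract (9b)·g_1 from 9ab - 9 → 9b - 9
  leading term b: subtract (9)·g_2 from 9b - 9 → 0
  normal form = 0.
Since the normal form is 0, p ∈ I.

The remainder on division by a Gröbner basis is unique — it is the normal form.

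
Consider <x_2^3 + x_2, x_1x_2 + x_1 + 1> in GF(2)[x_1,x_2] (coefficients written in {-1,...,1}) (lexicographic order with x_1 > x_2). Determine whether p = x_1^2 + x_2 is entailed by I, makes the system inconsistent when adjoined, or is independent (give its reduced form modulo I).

First compute the reduced Gröbner basis of I by Buchberger's algorithm.
f_1 = x_2^3 + x_2, LT = x_2^3.
f_2 = x_1x_2 + x_1 + 1, LT = x_1x_2.

S(f_1,f_2): lcm = x_1x_2^3. S = x_1x_2^2 + x_1x_2 + x_2^2.
  reduce S modulo (f_1, f_2):
  remainder x_2^2 + x_2 ≠ 0; add h_3 = x_2^2 + x_2 to the basis.

S(f_2,h_3): lcm = x_1x_2^2. S = x_2.
  reduce S modulo (f_1, f_2, h_3):
  remainder x_2 ≠ 0; add h_4 = x_2 to the basis.

S(f_2,h_4): lcm = x_1x_2. S = x_1 + 1.
  reduce S modulo (f_1, f_2, h_3, h_4):
  remainder x_1 + 1 ≠ 0; add h_5 = x_1 + 1 to the basis.

The other S-polynomials (S(f_1,h_3), S(f_1,h_4), S(h_3,h_4), S(f_1,h_5), S(f_2,h_5), S(h_3,h_5), S(h_4,h_5)) all reduce to 0 modulo the current basis, so we have a Gröbner basis.
Inter-reduce: drop elements whose leading term is divisible by another's, tail-reduce, and make monic.
Reduced Gröbner basis: {x_1 + 1, x_2}.
Label its elements g_1 = x_1 + 1, g_2 = x_2.

Reduce p = x_1^2 + x_2 modulo G:
  leading term x_1^2: subtract (x_1)·g_1 from x_1^2 + x_2 → x_1 + x_2
  leading term x_1: subtract (1)·g_1 from x_1 + x_2 → x_2 + 1
  leading term x_2: subtract (1)·g_2 from x_2 + 1 → 1
  leading term 1: no divisor's leading term divides it; move 1 to the remainder.
  normal form = 1.
The normal form is nonzero, so p ∉ I. Since p minus its normal form lies in I, I + (p) = I + (r) where r = 1; decide whether this ideal is the whole ring.
Here r = 1 is a nonzero constant, hence a unit: 1 ∈ I + (p), the Gröbner basis of I + (p) is {1}, and the enlarged system has no common solution — adjoining p is inconsistent.

Adjoining x_1^2 + x_2 makes the ideal the whole ring: the system is inconsistent.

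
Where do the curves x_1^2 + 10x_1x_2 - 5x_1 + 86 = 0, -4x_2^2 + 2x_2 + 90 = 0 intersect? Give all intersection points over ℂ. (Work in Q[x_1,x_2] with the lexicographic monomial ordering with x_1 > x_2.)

{(25 - 7*sqrt(11), -9/2), (7*sqrt(11) + 25, -9/2), (-43, 5), (-2, 5)}

Compute a lex Gröbner basis by Buchberger's algorithm.
f_1 = x_1^2 + 10x_1x_2 - 5x_1 + 86, LT = x_1^2.
f_2 = -4x_2^2 + 2x_2 + 90, LT = x_2^2.

The S-polynomials (S(f_1,f_2)) all reduce to 0 modulo the current basis, so we have a Gröbner basis.
Inter-reduce: drop elements whose leading term is divisible by another's, tail-reduce, and make monic.
Reduced Gröbner basis: {x_1^2 + 10x_1x_2 - 5x_1 + 86, x_2^2 - 1/2x_2 - 45/2}.

From the last basis element, x_2^2 - 1/2x_2 - 45/2 = 0, so x_2 takes values in {-9/2, 5}. Each choice, substituted upward through the basis, yields the corresponding point(s) of the solution set.
  x_2 = -9/2: the earlier basis element becomes x_1^2 - 50x_1 + 86 = 0, giving x_1 = 25 - 7*sqrt(11), 7*sqrt(11) + 25 — points (25 - 7*sqrt(11), -9/2), (7*sqrt(11) + 25, -9/2).
  x_2 = 5: the earlier basis element becomes x_1^2 + 45x_1 + 86 = 0, giving x_1 = -43, -2 — points (-43, 5), (-2, 5).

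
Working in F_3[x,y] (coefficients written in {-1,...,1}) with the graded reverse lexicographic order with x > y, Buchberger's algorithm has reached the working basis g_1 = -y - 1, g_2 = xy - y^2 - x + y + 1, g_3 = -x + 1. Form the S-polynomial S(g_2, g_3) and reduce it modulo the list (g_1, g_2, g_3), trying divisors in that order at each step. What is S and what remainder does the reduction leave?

S(g_2, g_3) = -y^2 - x - y + 1; remainder on division = 0.

lcm(LM(g_2), LM(g_3)) = xy.
S = (lcm/LT(g_2))·g_2 − (lcm/LT(g_3))·g_3 = -y^2 - x - y + 1.
Reduce S modulo (g_1, g_2, g_3) in that order:
  leading term y^2: subtract (y)·g_1 from -y^2 - x - y + 1 → -x + 1
  leading term x: subtract (1)·g_3 from -x + 1 → 0
The remainder is 0, so this S-polynomial contributes no new basis element.
This is the inner loop of Buchberger's algorithm — each nonzero remainder becomes a new basis element.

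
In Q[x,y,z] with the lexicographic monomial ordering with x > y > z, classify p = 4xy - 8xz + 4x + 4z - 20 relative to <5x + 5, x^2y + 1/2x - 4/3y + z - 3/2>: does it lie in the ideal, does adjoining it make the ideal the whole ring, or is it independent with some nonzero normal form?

4xy - 8xz + 4x + 4z - 20 lies in I (it reduces to 0).

First compute the reduced Gröbner basis of I by Buchberger's algorithm.
f_1 = 5x + 5, LT = x.
f_2 = x^2y + 1/2x - 4/3y + z - 3/2, LT = x^2y.

S(f_1,f_2): lcm = x^2y. S = xy - 1/2x + 4/3y - z + 3/2.
  reduce S modulo (f_1, f_2):
  remainder 1/3y - z + 2 ≠ 0; add h_3 = 1/3y - z + 2 to the basis.

The other S-polynomials (S(f_1,h_3), S(f_2,h_3)) all reduce to 0 modulo the current basis, so we have a Gröbner basis.
Inter-reduce: drop elements whose leading term is divisible by another's, tail-reduce, and make monic.
Reduced Gröbner basis: {x + 1, y - 3z + 6}.
Label its elements g_1 = x + 1, g_2 = y - 3z + 6.

Reduce p = 4xy - 8xz + 4x + 4z - 20 modulo G:
  leading term xy: subtract (4y)·g_1 from 4xy - 8xz + 4x + 4z - 20 → -8xz + 4x - 4y + 4z - 20
  leading term xz: subtract (-8z)·g_1 from -8xz + 4x - 4y + 4z - 20 → 4x - 4y + 12z - 20
  leading term x: subtract (4)·g_1 from 4x - 4y + 12z - 20 → -4y + 12z - 24
  leading term y: subtract (-4)·g_2 from -4y + 12z - 24 → 0
  normal form = 0.
Since the normal form is 0, p ∈ I.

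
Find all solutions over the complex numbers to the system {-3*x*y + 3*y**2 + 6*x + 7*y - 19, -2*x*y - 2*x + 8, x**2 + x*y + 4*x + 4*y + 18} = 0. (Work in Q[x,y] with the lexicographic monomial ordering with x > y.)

Compute a lex Gröbner basis by Buchberger's algorithm.
f_1 = -3*x*y + 6*x + 3*y**2 + 7*y - 19, LT = x*y.
f_2 = -2*x*y - 2*x + 8, LT = x*y.
f_3 = x**2 + x*y + 4*x + 4*y + 18, LT = x**2.

S(f_1,f_2): lcm = x*y. S = -3*x - y**2 - 7/3*y + 31/3.
  leading term x: no divisor's leading term divides it; move -3*x to the remainder.
  leading term y**2: no divisor's leading term divides it; move -y**2 to the remainder.
  leading term y: no divisor's leading term divides it; move -7/3*y to the remainder.
  leading term 1: no divisor's leading term divides it; move 31/3 to the remainder.
  remainder -3*x - y**2 - 7/3*y + 31/3 ≠ 0; add h_4 = -3*x - y**2 - 7/3*y + 31/3 to the basis.

S(f_1,f_3): lcm = x**2*y. S = -2*x**2 - 2*x*y**2 - 19/3*x*y + 19/3*x - 4*y**2 - 18*y.
  leading term x**2: subtract (-2)·f_3 from -2*x**2 - 2*x*y**2 - 19/3*x*y + 19/3*x - 4*y**2 - 18*y → -2*x*y**2 - 13/3*x*y + 43/3*x - 4*y**2 - 10*y + 36
  leading term x*y**2: subtract (2/3*y)·f_1 from -2*x*y**2 - 13/3*x*y + 43/3*x - 4*y**2 - 10*y + 36 → -25/3*x*y + 43/3*x - 2*y**3 - 26/3*y**2 + 8/3*y + 36
  leading term x*y: subtract (25/9)·f_1 from -25/3*x*y + 43/3*x - 2*y**3 - 26/3*y**2 + 8/3*y + 36 → -7/3*x - 2*y**3 - 17*y**2 - 151/9*y + 799/9
  leading term x: subtract (7/9)·h_4 from -7/3*x - 2*y**3 - 17*y**2 - 151/9*y + 799/9 → -2*y**3 - 146/9*y**2 - 404/27*y + 2180/27
  leading term y**3: no divisor's leading term divides it; move -2*y**3 to the remainder.
  leading term y**2: no divisor's leading term divides it; move -146/9*y**2 to the remainder.
  leading term y: no divisor's leading term divides it; move -404/27*y to the remainder.
  leading term 1: no divisor's leading term divides it; move 2180/27 to the remainder.
  remainder -2*y**3 - 146/9*y**2 - 404/27*y + 2180/27 ≠ 0; add h_5 = -2*y**3 - 146/9*y**2 - 404/27*y + 2180/27 to the basis.

S(f_2,f_3): lcm = x**2*y. S = x**2 - x*y**2 - 4*x*y - 4*x - 4*y**2 - 18*y.
  leading term x**2: subtract (1)·f_3 from x**2 - x*y**2 - 4*x*y - 4*x - 4*y**2 - 18*y → -x*y**2 - 5*x*y - 8*x - 4*y**2 - 22*y - 18
  leading term x*y**2: subtract (1/3*y)·f_1 from -x*y**2 - 5*x*y - 8*x - 4*y**2 - 22*y - 18 → -7*x*y - 8*x - y**3 - 19/3*y**2 - 47/3*y - 18
  leading term x*y: subtract (7/3)·f_1 from -7*x*y - 8*x - y**3 - 19/3*y**2 - 47/3*y - 18 → -22*x - y**3 - 40/3*y**2 - 32*y + 79/3
  leading term x: subtract (22/3)·h_4 from -22*x - y**3 - 40/3*y**2 - 32*y + 79/3 → -y**3 - 6*y**2 - 134/9*y - 445/9
  leading term y**3: subtract (1/2)·h_5 from -y**3 - 6*y**2 - 134/9*y - 445/9 → 19/9*y**2 - 200/27*y - 2425/27
  leading term y**2: no divisor's leading term divides it; move 19/9*y**2 to the remainder.
  leading term y: no divisor's leading term divides it; move -200/27*y to the remainder.
  leading term 1: no divisor's leading term divides it; move -2425/27 to the remainder.
  remainder 19/9*y**2 - 200/27*y - 2425/27 ≠ 0; add h_6 = 19/9*y**2 - 200/27*y - 2425/27 to the basis.

S(f_1,h_4): lcm = x*y. S = -2*x - 1/3*y**3 - 16/9*y**2 + 10/9*y + 19/3.
  leading term x: subtract (2/3)·h_4 from -2*x - 1/3*y**3 - 16/9*y**2 + 10/9*y + 19/3 → -1/3*y**3 - 10/9*y**2 + 8/3*y - 5/9
  leading term y**3: subtract (1/6)·h_5 from -1/3*y**3 - 10/9*y**2 + 8/3*y - 5/9 → 43/27*y**2 + 418/81*y - 1135/81
  leading term y**2: subtract (43/57)·h_6 from 43/27*y**2 + 418/81*y - 1135/81 → 1838/171*y + 9190/171
  leading term y: no divisor's leading term divides it; move 1838/171*y to the remainder.
  leading term 1: no divisor's leading term divides it; move 9190/171 to the remainder.
  remainder 1838/171*y + 9190/171 ≠ 0; add h_7 = 1838/171*y + 9190/171 to the basis.

The other S-polynomials (S(f_2,h_4), S(f_3,h_4), S(f_1,h_5), S(f_2,h_5), S(f_3,h_5), S(h_4,h_5), S(f_1,h_6), S(f_2,h_6), S(f_3,h_6), S(h_4,h_6), S(h_5,h_6), S(f_1,h_7), S(f_2,h_7), S(f_3,h_7), S(h_4,h_7), S(h_5,h_7), S(h_6,h_7)) all reduce to 0 modulo the current basis, so we have a Gröbner basis.
Inter-reduce: drop elements whose leading term is divisible by another's, tail-reduce, and make monic.
Reduced Gröbner basis: {x + 1, y + 5}.

The lex basis is triangular: the last element involves only y. Solving y + 5 = 0 gives y ∈ {-5}; substituting each value into the earlier elements determines the remaining variables.
  y = -5: the earlier basis element becomes x + 1 = 0, giving x = -1 — point (-1, -5).
Each listed point satisfies every original equation (direct substitution).

{(-1, -5)}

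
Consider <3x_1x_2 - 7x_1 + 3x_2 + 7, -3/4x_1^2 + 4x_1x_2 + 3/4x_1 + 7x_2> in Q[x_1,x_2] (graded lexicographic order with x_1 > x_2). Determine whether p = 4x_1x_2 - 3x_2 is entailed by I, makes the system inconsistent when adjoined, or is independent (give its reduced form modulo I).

4x_1x_2 - 3x_2 is independent of I; its normal form modulo I is 28/3x_1 - 7x_2 - 28/3.

First compute the reduced Gröbner basis of I by Buchberger's algorithm.
f_1 = 3x_1x_2 - 7x_1 + 3x_2 + 7, LT = x_1x_2.
f_2 = -3/4x_1^2 + 4x_1x_2 + 3/4x_1 + 7x_2, LT = x_1^2.

S(f_1,f_2): lcm = x_1^2x_2. S = 16/3x_1x_2^2 - 7/3x_1^2 + 2x_1x_2 + 28/3x_2^2 + 7/3x_1.
  leading term x_1x_2^2: subtract (16/9x_2)·f_1 from 16/3x_1x_2^2 - 7/3x_1^2 + 2x_1x_2 + 28/3x_2^2 + 7/3x_1 → -7/3x_1^2 + 130/9x_1x_2 + 4x_2^2 + 7/3x_1 - 112/9x_2
  leading term x_1^2: subtract (28/9)·f_2 from -7/3x_1^2 + 130/9x_1x_2 + 4x_2^2 + 7/3x_1 - 112/9x_2 → 2x_1x_2 + 4x_2^2 - 308/9x_2
  leading term x_1x_2: subtract (2/3)·f_1 from 2x_1x_2 + 4x_2^2 - 308/9x_2 → 4x_2^2 + 14/3x_1 - 326/9x_2 - 14/3
  leading term x_2^2: no divisor's leading term divides it; move 4x_2^2 to the remainder.
  leading term x_1: no divisor's leading term divides it; move 14/3x_1 to the remainder.
  leading term x_2: no divisor's leading term divides it; move -326/9x_2 to the remainder.
  leading term 1: no divisor's leading term divides it; move -14/3 to the remainder.
  remainder 4x_2^2 + 14/3x_1 - 326/9x_2 - 14/3 ≠ 0; add h_3 = 4x_2^2 + 14/3x_1 - 326/9x_2 - 14/3 to the basis.

The other S-polynomials (S(f_1,h_3), S(f_2,h_3)) all reduce to 0 modulo the current basis, so we have a Gröbner basis.
Inter-reduce: drop elements whose leading term is divisible by another's, tail-reduce, and make monic.
Reduced Gröbner basis: {x_1^2 - 121/9x_1 - 4x_2 + 112/9, x_1x_2 - 7/3x_1 + x_2 + 7/3, x_2^2 + 7/6x_1 - 163/18x_2 - 7/6}.
Label its elements g_1 = x_1^2 - 121/9x_1 - 4x_2 + 112/9, g_2 = x_1x_2 - 7/3x_1 + x_2 + 7/3, g_3 = x_2^2 + 7/6x_1 - 163/18x_2 - 7/6.

Reduce p = 4x_1x_2 - 3x_2 modulo G:
  leading term x_1x_2: subtract (4)·g_2 from 4x_1x_2 - 3x_2 → 28/3x_1 - 7x_2 - 28/3
  leading term x_1: no divisor's leading term divides it; move 28/3x_1 to the remainder.
  leading term x_2: no divisor's leading term divides it; move -7x_2 to the remainder.
  leading term 1: no divisor's leading term divides it; move -28/3 to the remainder.
  normal form = 28/3x_1 - 7x_2 - 28/3.
The normal form is nonzero, so p ∉ I. Since p minus its normal form lies in I, I + (p) = I + (r) where r = 28/3x_1 - 7x_2 - 28/3; decide whether this ideal is the whole ring.
Run Buchberger on G together with r (pairs among the g_i already reduce to 0 since G is a Gröbner basis):
g_1 = x_1^2 - 121/9x_1 - 4x_2 + 112/9, LT = x_1^2.
g_2 = x_1x_2 - 7/3x_1 + x_2 + 7/3, LT = x_1x_2.
g_3 = x_2^2 + 7/6x_1 - 163/18x_2 - 7/6, LT = x_2^2.
r = 28/3x_1 - 7x_2 - 28/3, LT = x_1.

S(g_1,r): lcm = x_1^2. S = 3/4x_1x_2 - 112/9x_1 - 4x_2 + 112/9.
  leading term x_1x_2: subtract (3/4)·g_2 from 3/4x_1x_2 - 112/9x_1 - 4x_2 + 112/9 → -385/36x_1 - 19/4x_2 + 385/36
  leading term x_1: subtract (-55/48)·r from -385/36x_1 - 19/4x_2 + 385/36 → -613/48x_2
  leading term x_2: no divisor's leading term divides it; move -613/48x_2 to the remainder.
  remainder -613/48x_2 ≠ 0; add m_5 = -613/48x_2 to the basis.

The other S-polynomials (S(g_1,g_2), S(g_1,g_3), S(g_2,g_3), S(g_2,r), S(g_3,r), S(g_1,m_5), S(g_2,m_5), S(g_3,m_5), S(r,m_5)) all reduce to 0 modulo the current basis, so we have a Gröbner basis.
Inter-reduce: drop elements whose leading term is divisible by another's, tail-reduce, and make monic.
Reduced Gröbner basis: {x_1 - 1, x_2}.
The reduced Gröbner basis of I + (p) is {x_1 - 1, x_2} ≠ {1}, a proper ideal, so the enlarged system stays consistent: p is independent of I, with normal form 28/3x_1 - 7x_2 - 28/3.

Ideal membership is decidable via reduction modulo a Gröbner basis.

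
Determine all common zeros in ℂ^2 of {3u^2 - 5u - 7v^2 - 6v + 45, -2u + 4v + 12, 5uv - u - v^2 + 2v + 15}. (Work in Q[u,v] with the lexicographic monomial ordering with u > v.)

Compute a lex Gröbner basis by Buchberger's algorithm.
f_1 = 3u^2 - 5u - 7v^2 - 6v + 45, LT = u^2.
f_2 = -2u + 4v + 12, LT = u.
f_3 = 5uv - u - v^2 + 2v + 15, LT = uv.

S(f_1,f_2): lcm = u^2. S = 2uv + 13/3u - 7/3v^2 - 2v + 15.
  leading term uv: subtract (-v)·f_2 from 2uv + 13/3u - 7/3v^2 - 2v + 15 → 13/3u + 5/3v^2 + 10v + 15
  leading term u: subtract (-13/6)·f_2 from 13/3u + 5/3v^2 + 10v + 15 → 5/3v^2 + 56/3v + 41
  leading term v^2: no divisor's leading term divides it; move 5/3v^2 to the remainder.
  leading term v: no divisor's leading term divides it; move 56/3v to the remainder.
  leading term 1: no divisor's leading term divides it; move 41 to the remainder.
  remainder 5/3v^2 + 56/3v + 41 ≠ 0; add h_4 = 5/3v^2 + 56/3v + 41 to the basis.

S(f_1,f_3): lcm = u^2v. S = 1/5u^2 + 1/5uv^2 - 31/15uv - 3u - 7/3v^3 - 2v^2 + 15v.
  leading term u^2: subtract (1/15)·f_1 from 1/5u^2 + 1/5uv^2 - 31/15uv - 3u - 7/3v^3 - 2v^2 + 15v → 1/5uv^2 - 31/15uv - 8/3u - 7/3v^3 - 23/15v^2 + 77/5v - 3
  leading term uv^2: subtract (-1/10v^2)·f_2 from 1/5uv^2 - 31/15uv - 8/3u - 7/3v^3 - 23/15v^2 + 77/5v - 3 → -31/15uv - 8/3u - 29/15v^3 - 1/3v^2 + 77/5v - 3
  leading term uv: subtract (31/30v)·f_2 from -31/15uv - 8/3u - 29/15v^3 - 1/3v^2 + 77/5v - 3 → -8/3u - 29/15v^3 - 67/15v^2 + 3v - 3
  leading term u: subtract (4/3)·f_2 from -8/3u - 29/15v^3 - 67/15v^2 + 3v - 3 → -29/15v^3 - 67/15v^2 - 7/3v - 19
  leading term v^3: subtract (-29/25v)·h_4 from -29/15v^3 - 67/15v^2 - 7/3v - 19 → 1289/75v^2 + 3392/75v - 19
  leading term v^2: subtract (1289/125)·h_4 from 1289/75v^2 + 3392/75v - 19 → -18408/125v - 55224/125
  leading term v: no divisor's leading term divides it; move -18408/125v to the remainder.
  leading term 1: no divisor's leading term divides it; move -55224/125 to the remainder.
  remainder -18408/125v - 55224/125 ≠ 0; add h_5 = -18408/125v - 55224/125 to the basis.

The other S-polynomials (S(f_2,f_3), S(f_1,h_4), S(f_2,h_4), S(f_3,h_4), S(f_1,h_5), S(f_2,h_5), S(f_3,h_5), S(h_4,h_5)) all reduce to 0 modulo the current basis, so we have a Gröbner basis.
Inter-reduce: drop elements whose leading term is divisible by another's, tail-reduce, and make monic.
Reduced Gröbner basis: {u, v + 3}.

Elimination: the polynomial v + 3 lies in the elimination ideal for v, so v ∈ {-3}. For each such v, the remaining basis elements (now univariate) give the rest of the solution.
  v = -3: the earlier basis element becomes u = 0, giving u = 0 — point (0, -3).
Substituting each solution back into the original system confirms all equations vanish.
Zero-dimensionality of the ideal guarantees finitely many solutions over ℂ.

{(0, -3)}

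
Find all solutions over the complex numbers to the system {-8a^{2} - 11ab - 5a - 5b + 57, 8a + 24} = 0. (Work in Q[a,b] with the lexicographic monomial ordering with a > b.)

Compute a lex Gröbner basis by Buchberger's algorithm.
f_1 = -8a^{2} - 11ab - 5a - 5b + 57, LT = a^{2}.
f_2 = 8a + 24, LT = a.

S(f_1,f_2): lcm = a^{2}. S = \tfrac{11}{8}ab - \tfrac{19}{8}a + \tfrac{5}{8}b - \tfrac{57}{8}.
  leading term ab: subtract (\tfrac{11}{64}b)·f_2 from \tfrac{11}{8}ab - \tfrac{19}{8}a + \tfrac{5}{8}b - \tfrac{57}{8} → -\tfrac{19}{8}a - \tfrac{7}{2}b - \tfrac{57}{8}
  leading term a: subtract (-\tfrac{19}{64})·f_2 from -\tfrac{19}{8}a - \tfrac{7}{2}b - \tfrac{57}{8} → -\tfrac{7}{2}b
  leading term b: no divisor's leading term divides it; move -\tfrac{7}{2}b to the remainder.
  remainder -\tfrac{7}{2}b ≠ 0; add h_3 = -\tfrac{7}{2}b to the basis.

S(f_1,h_3): leading monomials are coprime, so the S-polynomial reduces to 0 (Buchberger's first criterion).
S(f_2,h_3): leading monomials are coprime, so the S-polynomial reduces to 0 (Buchberger's first criterion).
Every S-polynomial of the final basis reduces to 0, so we have a Gröbner basis.
Inter-reduce: drop elements whose leading term is divisible by another's, tail-reduce, and make monic.
Reduced Gröbner basis: {a + 3, b}.

The lex basis is triangular: the last element involves only b. Solving b = 0 gives b ∈ {0}; substituting each value into the earlier elements determines the remaining variables.
  b = 0: the earlier basis element becomes a + 3 = 0, giving a = -3 — point (-3, 0).

{(-3, 0)}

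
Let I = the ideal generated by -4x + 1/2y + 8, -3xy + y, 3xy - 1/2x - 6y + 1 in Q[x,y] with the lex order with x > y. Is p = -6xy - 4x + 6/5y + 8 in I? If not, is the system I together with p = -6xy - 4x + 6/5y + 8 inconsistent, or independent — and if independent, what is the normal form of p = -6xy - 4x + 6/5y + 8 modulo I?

-6xy - 4x + 6/5y + 8 lies in I (it reduces to 0).

First compute the reduced Gröbner basis of I by Buchberger's algorithm.
f_1 = -4x + 1/2y + 8, LT = x.
f_2 = -3xy + y, LT = xy.
f_3 = 3xy - 1/2x - 6y + 1, LT = xy.

S(f_1,f_2): lcm = xy. S = -1/8y^2 - 5/3y.
  leading term y^2: no divisor's leading term divides it; move -1/8y^2 to the remainder.
  leading term y: no divisor's leading term divides it; move -5/3y to the remainder.
  remainder -1/8y^2 - 5/3y ≠ 0; add h_4 = -1/8y^2 - 5/3y to the basis.

S(f_1,f_3): lcm = xy. S = 1/6x - 1/8y^2 - 1/3.
  leading term x: subtract (-1/24)·f_1 from 1/6x - 1/8y^2 - 1/3 → -1/8y^2 + 1/48y
  leading term y^2: subtract (1)·h_4 from -1/8y^2 + 1/48y → 27/16y
  leading term y: no divisor's leading term divides it; move 27/16y to the remainder.
  remainder 27/16y ≠ 0; add h_5 = 27/16y to the basis.

S(f_2,f_3): lcm = xy. S = 1/6x + 5/3y - 1/3.
  leading term x: subtract (-1/24)·f_1 from 1/6x + 5/3y - 1/3 → 27/16y
  leading term y: subtract (1)·h_5 from 27/16y → 0
  remainder 0.

S(f_1,h_4): leading monomials are coprime, so the S-polynomial reduces to 0 (Buchberger's first criterion).
S(f_2,h_4): lcm = xy^2. S = -40/3xy - 1/3y^2.
  leading term xy: subtract (10/3y)·f_1 from -40/3xy - 1/3y^2 → -2y^2 - 80/3y
  leading term y^2: subtract (16)·h_4 from -2y^2 - 80/3y → 0
  remainder 0.

S(f_3,h_4): lcm = xy^2. S = -27/2xy - 2y^2 + 1/3y.
  leading term xy: subtract (27/8y)·f_1 from -27/2xy - 2y^2 + 1/3y → -59/16y^2 - 80/3y
  leading term y^2: subtract (59/2)·h_4 from -59/16y^2 - 80/3y → 45/2y
  leading term y: subtract (40/3)·h_5 from 45/2y → 0
  remainder 0.

S(f_1,h_5): leading monomials are coprime, so the S-polynomial reduces to 0 (Buchberger's first criterion).
S(f_2,h_5): lcm = xy. S = -1/3y.
  leading term y: subtract (-16/81)·h_5 from -1/3y → 0
  remainder 0.

S(f_3,h_5): lcm = xy. S = -1/6x - 2y + 1/3.
  leading term x: subtract (1/24)·f_1 from -1/6x - 2y + 1/3 → -97/48y
  leading term y: subtract (-97/81)·h_5 from -97/48y → 0
  remainder 0.

S(h_4,h_5): lcm = y^2. S = 40/3y.
  leading term y: subtract (640/81)·h_5 from 40/3y → 0
  remainder 0.

Every S-polynomial of the final basis reduces to 0, so we have a Gröbner basis.
Inter-reduce: drop elements whose leading term is divisible by another's, tail-reduce, and make monic.
Reduced Gröbner basis: {x - 2, y}.
Label its elements g_1 = x - 2, g_2 = y.

Reduce p = -6xy - 4x + 6/5y + 8 modulo G:
  leading term xy: subtract (-6y)·g_1 from -6xy - 4x + 6/5y + 8 → -4x - 54/5y + 8
  leading term x: subtract (-4)·g_1 from -4x - 54/5y + 8 → -54/5y
  leading term y: subtract (-54/5)·g_2 from -54/5y → 0
  normal form = 0.
Since the normal form is 0, p ∈ I.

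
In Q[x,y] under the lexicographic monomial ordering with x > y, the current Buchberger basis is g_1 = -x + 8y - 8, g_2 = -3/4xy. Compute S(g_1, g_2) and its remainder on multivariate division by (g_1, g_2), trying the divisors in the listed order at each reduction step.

lcm(LM(g_1), LM(g_2)) = xy.
S = (lcm/LT(g_1))·g_1 − (lcm/LT(g_2))·g_2 = -8y^2 + 8y.
Reduce S modulo (g_1, g_2) in that order:
  leading term y^2: no divisor's leading term divides it; move -8y^2 to the remainder.
  leading term y: no divisor's leading term divides it; move 8y to the remainder.
The remainder -8y^2 + 8y is nonzero, so it would be added as the next basis element.

S(g_1, g_2) = -8y^2 + 8y; remainder on division = -8y^2 + 8y.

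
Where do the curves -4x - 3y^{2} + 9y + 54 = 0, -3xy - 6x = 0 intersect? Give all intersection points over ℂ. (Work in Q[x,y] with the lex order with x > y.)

{(0, -3), (6, -2), (0, 6)}

Compute a lex Gröbner basis by Buchberger's algorithm.
f_1 = -4x - 3y^{2} + 9y + 54, LT = x.
f_2 = -3xy - 6x, LT = xy.

S(f_1,f_2): lcm = xy. S = -2x + \tfrac{3}{4}y^{3} - \tfrac{9}{4}y^{2} - \tfrac{27}{2}y.
  leading term x: subtract (\tfrac{1}{2})·f_1 from -2x + \tfrac{3}{4}y^{3} - \tfrac{9}{4}y^{2} - \tfrac{27}{2}y → \tfrac{3}{4}y^{3} - \tfrac{3}{4}y^{2} - 18y - 27
  leading term y^{3}: no divisor's leading term divides it; move \tfrac{3}{4}y^{3} to the remainder.
  leading term y^{2}: no divisor's leading term divides it; move -\tfrac{3}{4}y^{2} to the remainder.
  leading term y: no divisor's leading term divides it; move -18y to the remainder.
  leading term 1: no divisor's leading term divides it; move -27 to the remainder.
  remainder \tfrac{3}{4}y^{3} - \tfrac{3}{4}y^{2} - 18y - 27 ≠ 0; add h_3 = \tfrac{3}{4}y^{3} - \tfrac{3}{4}y^{2} - 18y - 27 to the basis.

S(f_1,h_3): leading monomials are coprime, so the S-polynomial reduces to 0 (Buchberger's first criterion).
S(f_2,h_3): lcm = xy^{3}. S = 3xy^{2} + 24xy + 36x.
  leading term xy^{2}: subtract (-\tfrac{3}{4}y^{2})·f_1 from 3xy^{2} + 24xy + 36x → 24xy + 36x - \tfrac{9}{4}y^{4} + \tfrac{27}{4}y^{3} + \tfrac{81}{2}y^{2}
  leading term xy: subtract (-6y)·f_1 from 24xy + 36x - \tfrac{9}{4}y^{4} + \tfrac{27}{4}y^{3} + \tfrac{81}{2}y^{2} → 36x - \tfrac{9}{4}y^{4} - \tfrac{45}{4}y^{3} + \tfrac{189}{2}y^{2} + 324y
  leading term x: subtract (-9)·f_1 from 36x - \tfrac{9}{4}y^{4} - \tfrac{45}{4}y^{3} + \tfrac{189}{2}y^{2} + 324y → -\tfrac{9}{4}y^{4} - \tfrac{45}{4}y^{3} + \tfrac{135}{2}y^{2} + 405y + 486
  leading term y^{4}: subtract (-3y)·h_3 from -\tfrac{9}{4}y^{4} - \tfrac{45}{4}y^{3} + \tfrac{135}{2}y^{2} + 405y + 486 → -\tfrac{27}{2}y^{3} + \tfrac{27}{2}y^{2} + 324y + 486
  leading term y^{3}: subtract (-18)·h_3 from -\tfrac{27}{2}y^{3} + \tfrac{27}{2}y^{2} + 324y + 486 → 0
  remainder 0.

Every S-polynomial of the final basis reduces to 0, so we have a Gröbner basis.
Inter-reduce: drop elements whose leading term is divisible by another's, tail-reduce, and make monic.
Reduced Gröbner basis: {x + \tfrac{3}{4}y^{2} - \tfrac{9}{4}y - \tfrac{27}{2}, y^{3} - y^{2} - 24y - 36}.

Elimination: the polynomial y^{3} - y^{2} - 24y - 36 lies in the elimination ideal for y, so y ∈ {-3, -2, 6}. For each such y, the remaining basis elements (now univariate) give the rest of the solution.
  y = -3: the earlier basis element becomes x = 0, giving x = 0 — point (0, -3).
  y = -2: the earlier basis element becomes x - 6 = 0, giving x = 6 — point (6, -2).
  y = 6: the earlier basis element becomes x = 0, giving x = 0 — point (0, 6).
Substituting each solution back into the original system confirms all equations vanish.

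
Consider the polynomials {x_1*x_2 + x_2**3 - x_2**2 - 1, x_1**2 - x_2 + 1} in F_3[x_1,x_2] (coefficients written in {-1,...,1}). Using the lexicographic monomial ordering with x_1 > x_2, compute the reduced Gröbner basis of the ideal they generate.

G = {x_1 + x_2**5 + x_2**4 + x_2**3 + x_2**2 - x_2, x_2**6 + x_2**5 + x_2**4 + 1}

Buchberger's algorithm terminates because the ascending chain of leading-term ideals stabilizes.

f_1 = x_1*x_2 + x_2**3 - x_2**2 - 1, LT = x_1*x_2.
f_2 = x_1**2 - x_2 + 1, LT = x_1**2.

S(f_1,f_2): lcm = x_1**2*x_2. S = x_1*x_2**3 - x_1*x_2**2 - x_1 + x_2**2 - x_2.
  leading term x_1*x_2**3: subtract (x_2**2)·f_1 from x_1*x_2**3 - x_1*x_2**2 - x_1 + x_2**2 - x_2 → -x_1*x_2**2 - x_1 - x_2**5 + x_2**4 - x_2**2 - x_2
  leading term x_1*x_2**2: subtract (-x_2)·f_1 from -x_1*x_2**2 - x_1 - x_2**5 + x_2**4 - x_2**2 - x_2 → -x_1 - x_2**5 - x_2**4 - x_2**3 - x_2**2 + x_2
  leading term x_1: no divisor's leading term divides it; move -x_1 to the remainder.
  leading term x_2**5: no divisor's leading term divides it; move -x_2**5 to the remainder.
  leading term x_2**4: no divisor's leading term divides it; move -x_2**4 to the remainder.
  leading term x_2**3: no divisor's leading term divides it; move -x_2**3 to the remainder.
  leading term x_2**2: no divisor's leading term divides it; move -x_2**2 to the remainder.
  leading term x_2: no divisor's leading term divides it; move x_2 to the remainder.
  remainder -x_1 - x_2**5 - x_2**4 - x_2**3 - x_2**2 + x_2 ≠ 0; add g_3 = -x_1 - x_2**5 - x_2**4 - x_2**3 - x_2**2 + x_2 to the basis.

S(f_1,g_3): lcm = x_1*x_2. S = -x_2**6 - x_2**5 - x_2**4 - 1.
  leading term x_2**6: no divisor's leading term divides it; move -x_2**6 to the remainder.
  leading term x_2**5: no divisor's leading term divides it; move -x_2**5 to the remainder.
  leading term x_2**4: no divisor's leading term divides it; move -x_2**4 to the remainder.
  leading term 1: no divisor's leading term divides it; move -1 to the remainder.
  remainder -x_2**6 - x_2**5 - x_2**4 - 1 ≠ 0; add g_4 = -x_2**6 - x_2**5 - x_2**4 - 1 to the basis.

S(f_2,g_3): lcm = x_1**2. S = -x_1*x_2**5 - x_1*x_2**4 - x_1*x_2**3 - x_1*x_2**2 + x_1*x_2 - x_2 + 1.
  leading term x_1*x_2**5: subtract (-x_2**4)·f_1 from -x_1*x_2**5 - x_1*x_2**4 - x_1*x_2**3 - x_1*x_2**2 + x_1*x_2 - x_2 + 1 → -x_1*x_2**4 - x_1*x_2**3 - x_1*x_2**2 + x_1*x_2 + x_2**7 - x_2**6 - x_2**4 - x_2 + 1
  leading term x_1*x_2**4: subtract (-x_2**3)·f_1 from -x_1*x_2**4 - x_1*x_2**3 - x_1*x_2**2 + x_1*x_2 + x_2**7 - x_2**6 - x_2**4 - x_2 + 1 → -x_1*x_2**3 - x_1*x_2**2 + x_1*x_2 + x_2**7 - x_2**5 - x_2**4 - x_2**3 - x_2 + 1
  leading term x_1*x_2**3: subtract (-x_2**2)·f_1 from -x_1*x_2**3 - x_1*x_2**2 + x_1*x_2 + x_2**7 - x_2**5 - x_2**4 - x_2**3 - x_2 + 1 → -x_1*x_2**2 + x_1*x_2 + x_2**7 + x_2**4 - x_2**3 - x_2**2 - x_2 + 1
  leading term x_1*x_2**2: subtract (-x_2)·f_1 from -x_1*x_2**2 + x_1*x_2 + x_2**7 + x_2**4 - x_2**3 - x_2**2 - x_2 + 1 → x_1*x_2 + x_2**7 - x_2**4 + x_2**3 - x_2**2 + x_2 + 1
  leading term x_1*x_2: subtract (1)·f_1 from x_1*x_2 + x_2**7 - x_2**4 + x_2**3 - x_2**2 + x_2 + 1 → x_2**7 - x_2**4 + x_2 - 1
  leading term x_2**7: subtract (-x_2)·g_4 from x_2**7 - x_2**4 + x_2 - 1 → -x_2**6 - x_2**5 - x_2**4 - 1
  leading term x_2**6: subtract (1)·g_4 from -x_2**6 - x_2**5 - x_2**4 - 1 → 0
  remainder 0.

S(f_1,g_4): lcm = x_1*x_2**6. S = -x_1*x_2**5 - x_1*x_2**4 - x_1 + x_2**8 - x_2**7 - x_2**5.
  leading term x_1*x_2**5: subtract (-x_2**4)·f_1 from -x_1*x_2**5 - x_1*x_2**4 - x_1 + x_2**8 - x_2**7 - x_2**5 → -x_1*x_2**4 - x_1 + x_2**8 - x_2**6 - x_2**5 - x_2**4
  leading term x_1*x_2**4: subtract (-x_2**3)·f_1 from -x_1*x_2**4 - x_1 + x_2**8 - x_2**6 - x_2**5 - x_2**4 → -x_1 + x_2**8 + x_2**5 - x_2**4 - x_2**3
  leading term x_1: subtract (1)·g_3 from -x_1 + x_2**8 + x_2**5 - x_2**4 - x_2**3 → x_2**8 - x_2**5 + x_2**2 - x_2
  leading term x_2**8: subtract (-x_2**2)·g_4 from x_2**8 - x_2**5 + x_2**2 - x_2 → -x_2**7 - x_2**6 - x_2**5 - x_2
  leading term x_2**7: subtract (x_2)·g_4 from -x_2**7 - x_2**6 - x_2**5 - x_2 → 0
  remainder 0.

S(f_2,g_4): leading monomials are coprime, so the S-polynomial reduces to 0 (Buchberger's first criterion).
S(g_3,g_4): leading monomials are coprime, so the S-polynomial reduces to 0 (Buchberger's first criterion).
Every S-polynomial of the final basis reduces to 0, so we have a Gröbner basis.
Inter-reduce: drop elements whose leading term is divisible by another's, tail-reduce, and make monic.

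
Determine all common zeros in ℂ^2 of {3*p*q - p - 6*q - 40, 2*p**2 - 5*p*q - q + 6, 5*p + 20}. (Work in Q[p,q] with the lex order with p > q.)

{(-4, -2)}

Compute a lex Gröbner basis by Buchberger's algorithm.
f_1 = 3*p*q - p - 6*q - 40, LT = p*q.
f_2 = 2*p**2 - 5*p*q - q + 6, LT = p**2.
f_3 = 5*p + 20, LT = p.

S(f_1,f_2): lcm = p**2*q. S = -1/3*p**2 + 5/2*p*q**2 - 2*p*q - 40/3*p + 1/2*q**2 - 3*q.
  leading term p**2: subtract (-1/6)·f_2 from -1/3*p**2 + 5/2*p*q**2 - 2*p*q - 40/3*p + 1/2*q**2 - 3*q → 5/2*p*q**2 - 17/6*p*q - 40/3*p + 1/2*q**2 - 19/6*q + 1
  leading term p*q**2: subtract (5/6*q)·f_1 from 5/2*p*q**2 - 17/6*p*q - 40/3*p + 1/2*q**2 - 19/6*q + 1 → -2*p*q - 40/3*p + 11/2*q**2 + 181/6*q + 1
  leading term p*q: subtract (-2/3)·f_1 from -2*p*q - 40/3*p + 11/2*q**2 + 181/6*q + 1 → -14*p + 11/2*q**2 + 157/6*q - 77/3
  leading term p: subtract (-14/5)·f_3 from -14*p + 11/2*q**2 + 157/6*q - 77/3 → 11/2*q**2 + 157/6*q + 91/3
  leading term q**2: no divisor's leading term divides it; move 11/2*q**2 to the remainder.
  leading term q: no divisor's leading term divides it; move 157/6*q to the remainder.
  leading term 1: no divisor's leading term divides it; move 91/3 to the remainder.
  remainder 11/2*q**2 + 157/6*q + 91/3 ≠ 0; add h_4 = 11/2*q**2 + 157/6*q + 91/3 to the basis.

S(f_1,f_3): lcm = p*q. S = -1/3*p - 6*q - 40/3.
  leading term p: subtract (-1/15)·f_3 from -1/3*p - 6*q - 40/3 → -6*q - 12
  leading term q: no divisor's leading term divides it; move -6*q to the remainder.
  leading term 1: no divisor's leading term divides it; move -12 to the remainder.
  remainder -6*q - 12 ≠ 0; add h_5 = -6*q - 12 to the basis.

The other S-polynomials (S(f_2,f_3), S(f_1,h_4), S(f_2,h_4), S(f_3,h_4), S(f_1,h_5), S(f_2,h_5), S(f_3,h_5), S(h_4,h_5)) all reduce to 0 modulo the current basis, so we have a Gröbner basis.
Inter-reduce: drop elements whose leading term is divisible by another's, tail-reduce, and make monic.
Reduced Gröbner basis: {p + 4, q + 2}.

Since the basis is lex-ordered, q + 2 is univariate in q. Its roots are {-2}. Back-substituting each root into the other basis elements fixes the other coordinates.
  q = -2: the earlier basis element becomes p + 4 = 0, giving p = -4 — point (-4, -2).
Check: every point annihilates each of the original generators.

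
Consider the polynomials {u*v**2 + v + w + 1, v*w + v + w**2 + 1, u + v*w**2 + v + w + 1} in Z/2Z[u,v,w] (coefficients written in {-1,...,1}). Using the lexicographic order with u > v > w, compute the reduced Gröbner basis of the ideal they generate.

G = {u + w**3 + w**2, v + w**5 + w**4 + w**3 + w**2 + w + 1, w**6 + w**2}

Buchberger's algorithm terminates because the ascending chain of leading-term ideals stabilizes.

f_1 = u*v**2 + v + w + 1, LT = u*v**2.
f_2 = v*w + v + w**2 + 1, LT = v*w.
f_3 = u + v*w**2 + v + w + 1, LT = u.

S(f_1,f_2): lcm = u*v**2*w. S = u*v**2 + u*v*w**2 + u*v + v*w + w**2 + w.
  leading term u*v**2: subtract (1)·f_1 from u*v**2 + u*v*w**2 + u*v + v*w + w**2 + w → u*v*w**2 + u*v + v*w + v + w**2 + 1
  leading term u*v*w**2: subtract (u*w)·f_2 from u*v*w**2 + u*v + v*w + v + w**2 + 1 → u*v*w + u*v + u*w**3 + u*w + v*w + v + w**2 + 1
  leading term u*v*w: subtract (u)·f_2 from u*v*w + u*v + u*w**3 + u*w + v*w + v + w**2 + 1 → u*w**3 + u*w**2 + u*w + u + v*w + v + w**2 + 1
  leading term u*w**3: subtract (w**3)·f_3 from u*w**3 + u*w**2 + u*w + u + v*w + v + w**2 + 1 → u*w**2 + u*w + u + v*w**5 + v*w**3 + v*w + v + w**4 + w**3 + w**2 + 1
  leading term u*w**2: subtract (w**2)·f_3 from u*w**2 + u*w + u + v*w**5 + v*w**3 + v*w + v + w**4 + w**3 + w**2 + 1 → u*w + u + v*w**5 + v*w**4 + v*w**3 + v*w**2 + v*w + v + w**4 + 1
  leading term u*w: subtract (w)·f_3 from u*w + u + v*w**5 + v*w**4 + v*w**3 + v*w**2 + v*w + v + w**4 + 1 → u + v*w**5 + v*w**4 + v*w**2 + v + w**4 + w**2 + w + 1
  leading term u: subtract (1)·f_3 from u + v*w**5 + v*w**4 + v*w**2 + v + w**4 + w**2 + w + 1 → v*w**5 + v*w**4 + w**4 + w**2
  leading term v*w**5: subtract (w**4)·f_2 from v*w**5 + v*w**4 + w**4 + w**2 → w**6 + w**2
  leading term w**6: no divisor's leading term divides it; move w**6 to the remainder.
  leading term w**2: no divisor's leading term divides it; move w**2 to the remainder.
  remainder w**6 + w**2 ≠ 0; add g_4 = w**6 + w**2 to the basis.

S(f_1,f_3): lcm = u*v**2. S = v**3*w**2 + v**3 + v**2*w + v**2 + v + w + 1.
  leading term v**3*w**2: subtract (v**2*w)·f_2 from v**3*w**2 + v**3 + v**2*w + v**2 + v + w + 1 → v**3*w + v**3 + v**2*w**3 + v**2 + v + w + 1
  leading term v**3*w: subtract (v**2)·f_2 from v**3*w + v**3 + v**2*w**3 + v**2 + v + w + 1 → v**2*w**3 + v**2*w**2 + v + w + 1
  leading term v**2*w**3: subtract (v*w**2)·f_2 from v**2*w**3 + v**2*w**2 + v + w + 1 → v*w**4 + v*w**2 + v + w + 1
  leading term v*w**4: subtract (w**3)·f_2 from v*w**4 + v*w**2 + v + w + 1 → v*w**3 + v*w**2 + v + w**5 + w**3 + w + 1
  leading term v*w**3: subtract (w**2)·f_2 from v*w**3 + v*w**2 + v + w**5 + w**3 + w + 1 → v + w**5 + w**4 + w**3 + w**2 + w + 1
  leading term v: no divisor's leading term divides it; move v to the remainder.
  leading term w**5: no divisor's leading term divides it; move w**5 to the remainder.
  leading term w**4: no divisor's leading term divides it; move w**4 to the remainder.
  leading term w**3: no divisor's leading term divides it; move w**3 to the remainder.
  leading term w**2: no divisor's leading term divides it; move w**2 to the remainder.
  leading term w: no divisor's leading term divides it; move w to the remainder.
  leading term 1: no divisor's leading term divides it; move 1 to the remainder.
  remainder v + w**5 + w**4 + w**3 + w**2 + w + 1 ≠ 0; add g_5 = v + w**5 + w**4 + w**3 + w**2 + w + 1 to the basis.

The other S-polynomials (S(f_2,f_3), S(f_1,g_4), S(f_2,g_4), S(f_3,g_4), S(f_1,g_5), S(f_2,g_5), S(f_3,g_5), S(g_4,g_5)) all reduce to 0 modulo the current basis, so we have a Gröbner basis.
Inter-reduce: drop elements whose leading term is divisible by another's, tail-reduce, and make monic.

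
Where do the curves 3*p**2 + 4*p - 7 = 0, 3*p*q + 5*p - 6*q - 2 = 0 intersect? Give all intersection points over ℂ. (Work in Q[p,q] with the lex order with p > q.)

{(-7/3, -41/39), (1, 1)}

Compute a lex Gröbner basis by Buchberger's algorithm.
f_1 = 3*p**2 + 4*p - 7, LT = p**2.
f_2 = 3*p*q + 5*p - 6*q - 2, LT = p*q.

S(f_1,f_2): lcm = p**2*q. S = -5/3*p**2 + 10/3*p*q + 2/3*p - 7/3*q.
  leading term p**2: subtract (-5/9)·f_1 from -5/3*p**2 + 10/3*p*q + 2/3*p - 7/3*q → 10/3*p*q + 26/9*p - 7/3*q - 35/9
  leading term p*q: subtract (10/9)·f_2 from 10/3*p*q + 26/9*p - 7/3*q - 35/9 → -8/3*p + 13/3*q - 5/3
  leading term p: no divisor's leading term divides it; move -8/3*p to the remainder.
  leading term q: no divisor's leading term divides it; move 13/3*q to the remainder.
  leading term 1: no divisor's leading term divides it; move -5/3 to the remainder.
  remainder -8/3*p + 13/3*q - 5/3 ≠ 0; add h_3 = -8/3*p + 13/3*q - 5/3 to the basis.

S(f_2,h_3): lcm = p*q. S = 5/3*p + 13/8*q**2 - 21/8*q - 2/3.
  leading term p: subtract (-5/8)·h_3 from 5/3*p + 13/8*q**2 - 21/8*q - 2/3 → 13/8*q**2 + 1/12*q - 41/24
  leading term q**2: no divisor's leading term divides it; move 13/8*q**2 to the remainder.
  leading term q: no divisor's leading term divides it; move 1/12*q to the remainder.
  leading term 1: no divisor's leading term divides it; move -41/24 to the remainder.
  remainder 13/8*q**2 + 1/12*q - 41/24 ≠ 0; add h_4 = 13/8*q**2 + 1/12*q - 41/24 to the basis.

The other S-polynomials (S(f_1,h_3), S(f_1,h_4), S(f_2,h_4), S(h_3,h_4)) all reduce to 0 modulo the current basis, so we have a Gröbner basis.
Inter-reduce: drop elements whose leading term is divisible by another's, tail-reduce, and make monic.
Reduced Gröbner basis: {p - 13/8*q + 5/8, q**2 + 2/39*q - 41/39}.

A lex Gröbner basis eliminates variables successively. Here q**2 + 2/39*q - 41/39 depends only on q, with roots {-41/39, 1}; lifting each root through the earlier basis elements recovers the full solutions.
  q = -41/39: the earlier basis element becomes p + 7/3 = 0, giving p = -7/3 — point (-7/3, -41/39).
  q = 1: the earlier basis element becomes p - 1 = 0, giving p = 1 — point (1, 1).
Check: every point annihilates each of the original generators.
A lex Gröbner basis triangularizes the system, enabling back-substitution.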